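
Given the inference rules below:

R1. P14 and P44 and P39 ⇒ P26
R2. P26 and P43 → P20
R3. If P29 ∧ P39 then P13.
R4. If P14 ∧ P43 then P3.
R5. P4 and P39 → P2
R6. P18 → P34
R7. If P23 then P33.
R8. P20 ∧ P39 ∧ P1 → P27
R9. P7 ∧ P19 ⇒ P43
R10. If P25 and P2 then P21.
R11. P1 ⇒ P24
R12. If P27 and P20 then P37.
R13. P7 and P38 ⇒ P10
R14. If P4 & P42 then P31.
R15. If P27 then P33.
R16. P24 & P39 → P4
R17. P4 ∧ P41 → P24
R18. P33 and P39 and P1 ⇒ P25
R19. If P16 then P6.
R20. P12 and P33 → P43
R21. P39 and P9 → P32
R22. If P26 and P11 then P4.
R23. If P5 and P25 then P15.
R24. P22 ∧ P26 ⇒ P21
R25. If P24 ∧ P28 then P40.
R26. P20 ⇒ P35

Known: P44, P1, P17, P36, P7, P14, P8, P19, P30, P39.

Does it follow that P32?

No

Forward chaining from the given facts derives: P26, P43, P24, P4, P20, P3, P2, P27, P37, P33, P25, P35, P21.
The only rule concluding P32 is R21, which needs P9; that is never established.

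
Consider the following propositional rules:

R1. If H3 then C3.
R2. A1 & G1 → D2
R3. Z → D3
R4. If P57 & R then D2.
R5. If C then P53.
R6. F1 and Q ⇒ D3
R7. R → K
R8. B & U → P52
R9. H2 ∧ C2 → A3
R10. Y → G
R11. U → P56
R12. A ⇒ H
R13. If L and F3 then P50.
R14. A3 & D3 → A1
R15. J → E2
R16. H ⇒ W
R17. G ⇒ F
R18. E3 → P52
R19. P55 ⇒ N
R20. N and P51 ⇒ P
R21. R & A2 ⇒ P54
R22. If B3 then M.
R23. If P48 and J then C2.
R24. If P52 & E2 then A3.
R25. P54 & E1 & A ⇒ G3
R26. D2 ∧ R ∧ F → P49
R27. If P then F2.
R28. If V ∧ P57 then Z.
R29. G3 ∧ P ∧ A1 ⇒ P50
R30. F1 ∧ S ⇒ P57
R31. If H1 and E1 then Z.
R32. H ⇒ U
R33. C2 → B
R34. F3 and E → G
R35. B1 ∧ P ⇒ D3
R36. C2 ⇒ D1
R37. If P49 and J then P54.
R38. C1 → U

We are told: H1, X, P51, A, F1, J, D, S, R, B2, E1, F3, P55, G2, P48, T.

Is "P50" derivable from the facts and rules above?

No

Forward chaining from the given facts derives: K, H, E2, W, N, P, C2, F2, P57, Z, U, B, D1, D3, D2, P52, P56, A3, A1.
Rules concluding P50: R13 needs L; R29 needs G3 — none of these are established.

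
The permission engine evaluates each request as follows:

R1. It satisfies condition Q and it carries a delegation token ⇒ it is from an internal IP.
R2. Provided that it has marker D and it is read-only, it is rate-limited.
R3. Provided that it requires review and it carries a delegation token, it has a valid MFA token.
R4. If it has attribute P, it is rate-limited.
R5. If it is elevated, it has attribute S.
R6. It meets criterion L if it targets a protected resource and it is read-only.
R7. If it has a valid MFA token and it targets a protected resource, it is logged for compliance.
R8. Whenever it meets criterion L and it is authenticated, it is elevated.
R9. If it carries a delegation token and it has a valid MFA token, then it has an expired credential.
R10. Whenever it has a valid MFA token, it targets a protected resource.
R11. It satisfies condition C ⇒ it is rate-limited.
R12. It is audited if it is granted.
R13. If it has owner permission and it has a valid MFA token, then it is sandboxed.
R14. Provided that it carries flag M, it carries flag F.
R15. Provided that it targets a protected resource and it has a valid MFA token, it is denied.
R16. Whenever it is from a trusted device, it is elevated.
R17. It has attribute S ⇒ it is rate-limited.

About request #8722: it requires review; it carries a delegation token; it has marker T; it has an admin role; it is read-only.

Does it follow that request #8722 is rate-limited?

Forward chaining from the given facts derives: has a valid MFA token, has an expired credential, targets a protected resource, is denied, meets criterion L, is logged for compliance.
Rules concluding "it is rate-limited": R2 needs "it has marker D"; R4 needs "it has attribute P"; R11 needs "it satisfies condition C"; R17 needs "it has attribute S" — none of these are established.

No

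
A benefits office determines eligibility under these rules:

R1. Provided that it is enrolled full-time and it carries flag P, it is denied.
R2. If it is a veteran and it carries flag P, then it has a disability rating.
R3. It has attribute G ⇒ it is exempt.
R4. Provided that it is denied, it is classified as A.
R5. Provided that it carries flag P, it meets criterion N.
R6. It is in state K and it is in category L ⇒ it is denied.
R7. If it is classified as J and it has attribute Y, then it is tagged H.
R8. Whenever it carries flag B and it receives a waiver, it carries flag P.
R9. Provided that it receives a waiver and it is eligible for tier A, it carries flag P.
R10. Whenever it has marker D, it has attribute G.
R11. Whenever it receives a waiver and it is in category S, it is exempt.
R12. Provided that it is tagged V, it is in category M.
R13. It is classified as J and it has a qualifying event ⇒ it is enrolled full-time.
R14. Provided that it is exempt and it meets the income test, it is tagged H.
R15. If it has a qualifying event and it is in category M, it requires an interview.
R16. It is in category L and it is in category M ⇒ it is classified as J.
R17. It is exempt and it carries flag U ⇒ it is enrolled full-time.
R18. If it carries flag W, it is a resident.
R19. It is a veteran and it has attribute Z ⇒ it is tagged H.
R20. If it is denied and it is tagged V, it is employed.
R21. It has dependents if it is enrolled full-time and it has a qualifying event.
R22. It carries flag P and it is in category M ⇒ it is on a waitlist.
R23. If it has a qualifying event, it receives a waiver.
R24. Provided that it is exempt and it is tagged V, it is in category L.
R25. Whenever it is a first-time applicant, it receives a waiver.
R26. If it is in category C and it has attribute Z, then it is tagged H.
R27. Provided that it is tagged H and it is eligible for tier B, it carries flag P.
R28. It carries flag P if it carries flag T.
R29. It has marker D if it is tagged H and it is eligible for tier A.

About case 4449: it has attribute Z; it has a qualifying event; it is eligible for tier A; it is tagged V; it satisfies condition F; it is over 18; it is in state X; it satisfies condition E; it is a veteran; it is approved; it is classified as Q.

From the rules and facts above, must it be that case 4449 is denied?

Yes

By R12 (it is tagged V): it is in category M.
By R19 (it is a veteran, it has attribute Z): it is tagged H.
By R23 (it has a qualifying event): it receives a waiver.
By R29 (it is tagged H, it is eligible for tier A): it has marker D.
By R9 (it receives a waiver, it is eligible for tier A): it carries flag P.
By R10 (it has marker D): it has attribute G.
By R3 (it has attribute G): it is exempt.
By R24 (it is exempt, it is tagged V): it is in category L.
By R16 (it is in category L, it is in category M): it is classified as J.
By R13 (it is classified as J, it has a qualifying event): it is enrolled full-time.
By R1 (it is enrolled full-time, it carries flag P): it is denied.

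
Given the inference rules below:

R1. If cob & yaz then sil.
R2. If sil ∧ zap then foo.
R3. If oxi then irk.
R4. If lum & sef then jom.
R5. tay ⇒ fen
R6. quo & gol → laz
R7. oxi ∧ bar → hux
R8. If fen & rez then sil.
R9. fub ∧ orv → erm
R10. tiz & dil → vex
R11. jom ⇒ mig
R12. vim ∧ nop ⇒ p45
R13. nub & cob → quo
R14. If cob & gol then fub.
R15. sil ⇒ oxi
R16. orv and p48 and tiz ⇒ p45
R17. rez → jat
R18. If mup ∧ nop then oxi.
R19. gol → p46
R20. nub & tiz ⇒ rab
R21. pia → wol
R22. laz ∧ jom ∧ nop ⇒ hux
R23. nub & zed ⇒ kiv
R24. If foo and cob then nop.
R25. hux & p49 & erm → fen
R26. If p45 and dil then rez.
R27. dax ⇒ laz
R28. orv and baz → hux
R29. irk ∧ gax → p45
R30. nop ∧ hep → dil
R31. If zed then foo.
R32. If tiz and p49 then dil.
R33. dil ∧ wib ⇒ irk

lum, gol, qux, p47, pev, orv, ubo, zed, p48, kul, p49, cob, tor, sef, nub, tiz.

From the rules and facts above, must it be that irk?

Yes

jom  (by R4: lum, sef)
quo  (by R13: nub, cob)
fub  (by R14: cob, gol)
p45  (by R16: orv, p48, tiz)
foo  (by R31: zed)
dil  (by R32: tiz, p49)
laz  (by R6: quo, gol)
erm  (by R9: fub, orv)
nop  (by R24: foo, cob)
rez  (by R26: p45, dil)
hux  (by R22: laz, jom, nop)
fen  (by R25: hux, p49, erm)
sil  (by R8: fen, rez)
oxi  (by R15: sil)
irk  (by R3: oxi)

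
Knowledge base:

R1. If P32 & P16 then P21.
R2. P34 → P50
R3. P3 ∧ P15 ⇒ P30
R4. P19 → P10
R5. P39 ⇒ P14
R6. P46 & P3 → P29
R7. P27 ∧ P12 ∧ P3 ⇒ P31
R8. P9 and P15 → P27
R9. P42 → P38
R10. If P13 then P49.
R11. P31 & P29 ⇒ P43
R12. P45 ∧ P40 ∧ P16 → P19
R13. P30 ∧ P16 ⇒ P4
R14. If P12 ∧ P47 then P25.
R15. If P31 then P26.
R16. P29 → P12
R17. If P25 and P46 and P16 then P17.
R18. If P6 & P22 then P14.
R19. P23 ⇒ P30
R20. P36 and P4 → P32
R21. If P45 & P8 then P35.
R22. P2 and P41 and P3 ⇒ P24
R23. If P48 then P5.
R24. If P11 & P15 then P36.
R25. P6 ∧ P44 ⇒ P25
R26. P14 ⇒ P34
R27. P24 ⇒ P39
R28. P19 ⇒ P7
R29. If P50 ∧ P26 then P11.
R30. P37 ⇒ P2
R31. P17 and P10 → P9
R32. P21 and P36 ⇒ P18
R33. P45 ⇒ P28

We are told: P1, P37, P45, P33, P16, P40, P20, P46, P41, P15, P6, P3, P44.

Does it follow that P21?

Yes

P30  (by R3: P3, P15)
P29  (by R6: P46, P3)
P19  (by R12: P45, P40, P16)
P4  (by R13: P30, P16)
P12  (by R16: P29)
P25  (by R25: P6, P44)
P2  (by R30: P37)
P10  (by R4: P19)
P17  (by R17: P25, P46, P16)
P24  (by R22: P2, P41, P3)
P39  (by R27: P24)
P9  (by R31: P17, P10)
P14  (by R5: P39)
P27  (by R8: P9, P15)
P34  (by R26: P14)
P50  (by R2: P34)
P31  (by R7: P27, P12, P3)
P26  (by R15: P31)
P11  (by R29: P50, P26)
P36  (by R24: P11, P15)
P32  (by R20: P36, P4)
P21  (by R1: P32, P16)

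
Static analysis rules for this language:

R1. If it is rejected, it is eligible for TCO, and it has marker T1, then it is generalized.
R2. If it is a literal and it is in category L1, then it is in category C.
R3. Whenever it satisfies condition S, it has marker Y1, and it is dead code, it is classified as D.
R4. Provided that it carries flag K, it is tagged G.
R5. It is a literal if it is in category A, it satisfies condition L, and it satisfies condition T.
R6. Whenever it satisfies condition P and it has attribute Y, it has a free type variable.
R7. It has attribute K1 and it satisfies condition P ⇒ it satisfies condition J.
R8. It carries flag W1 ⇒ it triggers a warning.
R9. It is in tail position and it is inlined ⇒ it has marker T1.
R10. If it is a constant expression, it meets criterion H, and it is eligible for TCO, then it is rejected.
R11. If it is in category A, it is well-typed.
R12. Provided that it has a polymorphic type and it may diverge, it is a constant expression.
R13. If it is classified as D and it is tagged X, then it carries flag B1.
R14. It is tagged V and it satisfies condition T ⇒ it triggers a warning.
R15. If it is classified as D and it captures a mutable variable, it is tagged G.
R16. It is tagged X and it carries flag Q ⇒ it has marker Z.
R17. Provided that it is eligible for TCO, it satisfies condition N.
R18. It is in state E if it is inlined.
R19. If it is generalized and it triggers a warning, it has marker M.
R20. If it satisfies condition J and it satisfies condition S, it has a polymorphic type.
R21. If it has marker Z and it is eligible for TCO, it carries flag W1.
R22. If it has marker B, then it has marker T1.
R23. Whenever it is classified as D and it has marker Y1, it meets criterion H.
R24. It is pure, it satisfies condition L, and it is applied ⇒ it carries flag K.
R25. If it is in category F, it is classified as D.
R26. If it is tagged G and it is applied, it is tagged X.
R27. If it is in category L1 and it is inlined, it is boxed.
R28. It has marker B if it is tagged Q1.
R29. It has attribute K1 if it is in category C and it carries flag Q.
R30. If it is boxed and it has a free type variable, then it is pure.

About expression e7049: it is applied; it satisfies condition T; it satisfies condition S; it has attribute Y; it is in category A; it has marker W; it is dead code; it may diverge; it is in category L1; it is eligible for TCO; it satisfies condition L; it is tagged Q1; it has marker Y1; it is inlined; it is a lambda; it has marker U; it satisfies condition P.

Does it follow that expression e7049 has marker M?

No

Forward chaining from the given facts derives: is classified as D, is a literal, has a free type variable, is well-typed, satisfies condition N, is in state E, meets criterion H, is boxed, has marker B, is pure, is in category C, has marker T1, carries flag K, is tagged G, is tagged X, carries flag B1.
The only rule concluding "it has marker M" is R19, which needs "it is generalized"; that is never established.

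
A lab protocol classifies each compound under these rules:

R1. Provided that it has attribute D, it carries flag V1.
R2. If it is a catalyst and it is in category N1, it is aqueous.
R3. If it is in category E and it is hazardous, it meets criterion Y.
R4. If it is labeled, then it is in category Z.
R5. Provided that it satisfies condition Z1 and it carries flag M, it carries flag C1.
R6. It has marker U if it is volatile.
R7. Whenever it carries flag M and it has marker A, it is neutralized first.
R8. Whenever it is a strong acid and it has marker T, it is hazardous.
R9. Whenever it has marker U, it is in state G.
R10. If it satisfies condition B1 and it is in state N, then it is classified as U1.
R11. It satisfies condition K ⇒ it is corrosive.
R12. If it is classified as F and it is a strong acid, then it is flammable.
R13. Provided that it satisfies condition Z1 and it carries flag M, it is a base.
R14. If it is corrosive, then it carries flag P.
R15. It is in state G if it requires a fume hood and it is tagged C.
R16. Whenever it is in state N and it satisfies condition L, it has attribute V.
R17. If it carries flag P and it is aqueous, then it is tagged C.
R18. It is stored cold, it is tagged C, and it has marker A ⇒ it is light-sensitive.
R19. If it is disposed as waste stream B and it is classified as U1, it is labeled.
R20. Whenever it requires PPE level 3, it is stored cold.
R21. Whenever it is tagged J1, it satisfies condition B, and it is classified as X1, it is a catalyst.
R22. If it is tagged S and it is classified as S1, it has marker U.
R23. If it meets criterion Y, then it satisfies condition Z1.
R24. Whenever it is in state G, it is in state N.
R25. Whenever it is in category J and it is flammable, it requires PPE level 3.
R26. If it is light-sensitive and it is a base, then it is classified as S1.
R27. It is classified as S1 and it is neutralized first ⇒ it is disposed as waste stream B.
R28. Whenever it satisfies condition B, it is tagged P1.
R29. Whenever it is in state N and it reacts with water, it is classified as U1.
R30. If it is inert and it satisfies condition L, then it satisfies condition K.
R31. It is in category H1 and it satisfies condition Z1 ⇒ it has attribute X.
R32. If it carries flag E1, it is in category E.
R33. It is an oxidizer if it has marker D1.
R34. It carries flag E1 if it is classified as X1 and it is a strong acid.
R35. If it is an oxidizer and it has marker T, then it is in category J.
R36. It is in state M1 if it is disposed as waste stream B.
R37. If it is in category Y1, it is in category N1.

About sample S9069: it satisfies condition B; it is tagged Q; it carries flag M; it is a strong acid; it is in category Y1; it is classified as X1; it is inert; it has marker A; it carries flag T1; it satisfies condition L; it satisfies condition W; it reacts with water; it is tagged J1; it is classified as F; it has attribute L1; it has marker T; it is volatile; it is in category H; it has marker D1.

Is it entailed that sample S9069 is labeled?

By R6 (it is volatile): it has marker U.
By R7 (it carries flag M, it has marker A): it is neutralized first.
By R8 (it is a strong acid, it has marker T): it is hazardous.
By R9 (it has marker U): it is in state G.
By R12 (it is classified as F, it is a strong acid): it is flammable.
By R21 (it is tagged J1, it satisfies condition B, it is classified as X1): it is a catalyst.
By R24 (it is in state G): it is in state N.
By R29 (it is in state N, it reacts with water): it is classified as U1.
By R30 (it is inert, it satisfies condition L): it satisfies condition K.
By R33 (it has marker D1): it is an oxidizer.
By R34 (it is classified as X1, it is a strong acid): it carries flag E1.
By R35 (it is an oxidizer, it has marker T): it is in category J.
By R37 (it is in category Y1): it is in category N1.
By R2 (it is a catalyst, it is in category N1): it is aqueous.
By R11 (it satisfies condition K): it is corrosive.
By R14 (it is corrosive): it carries flag P.
By R17 (it carries flag P, it is aqueous): it is tagged C.
By R25 (it is in category J, it is flammable): it requires PPE level 3.
By R32 (it carries flag E1): it is in category E.
By R3 (it is in category E, it is hazardous): it meets criterion Y.
By R20 (it requires PPE level 3): it is stored cold.
By R23 (it meets criterion Y): it satisfies condition Z1.
By R13 (it satisfies condition Z1, it carries flag M): it is a base.
By R18 (it is stored cold, it is tagged C, it has marker A): it is light-sensitive.
By R26 (it is light-sensitive, it is a base): it is classified as S1.
By R27 (it is classified as S1, it is neutralized first): it is disposed as waste stream B.
By R19 (it is disposed as waste stream B, it is classified as U1): it is labeled.

Yes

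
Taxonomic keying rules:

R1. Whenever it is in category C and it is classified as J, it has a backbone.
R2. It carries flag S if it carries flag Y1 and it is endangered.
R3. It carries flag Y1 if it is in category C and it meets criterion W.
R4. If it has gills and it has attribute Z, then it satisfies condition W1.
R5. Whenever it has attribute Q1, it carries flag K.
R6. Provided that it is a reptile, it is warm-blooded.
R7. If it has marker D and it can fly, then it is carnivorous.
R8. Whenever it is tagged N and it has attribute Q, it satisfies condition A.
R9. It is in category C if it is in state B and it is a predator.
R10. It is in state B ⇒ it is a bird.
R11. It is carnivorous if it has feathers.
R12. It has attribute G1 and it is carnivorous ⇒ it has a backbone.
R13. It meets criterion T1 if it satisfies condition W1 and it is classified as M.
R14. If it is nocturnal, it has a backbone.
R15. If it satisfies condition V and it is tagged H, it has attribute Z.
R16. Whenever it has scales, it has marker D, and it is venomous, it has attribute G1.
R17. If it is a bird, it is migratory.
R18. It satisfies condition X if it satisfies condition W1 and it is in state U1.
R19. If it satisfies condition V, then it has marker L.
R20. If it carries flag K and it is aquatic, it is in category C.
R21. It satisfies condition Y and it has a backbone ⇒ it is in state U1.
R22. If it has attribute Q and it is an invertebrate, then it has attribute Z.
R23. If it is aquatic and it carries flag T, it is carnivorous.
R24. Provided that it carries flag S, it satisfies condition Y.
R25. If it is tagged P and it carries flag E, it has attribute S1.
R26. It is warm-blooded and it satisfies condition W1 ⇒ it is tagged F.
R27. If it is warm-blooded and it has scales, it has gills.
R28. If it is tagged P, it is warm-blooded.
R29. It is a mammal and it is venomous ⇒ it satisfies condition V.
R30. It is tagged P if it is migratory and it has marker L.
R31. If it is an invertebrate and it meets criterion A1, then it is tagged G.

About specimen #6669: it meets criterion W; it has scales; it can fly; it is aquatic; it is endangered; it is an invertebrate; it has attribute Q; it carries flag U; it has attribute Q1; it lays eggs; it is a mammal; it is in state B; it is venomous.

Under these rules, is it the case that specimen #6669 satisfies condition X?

No

Forward chaining from the given facts derives: carries flag K, is a bird, is migratory, is in category C, has attribute Z, satisfies condition V, carries flag Y1, has marker L, is tagged P, carries flag S, satisfies condition Y, is warm-blooded, has gills, satisfies condition W1, is tagged F.
The only rule concluding "it satisfies condition X" is R18, which needs "it is in state U1"; that is never established.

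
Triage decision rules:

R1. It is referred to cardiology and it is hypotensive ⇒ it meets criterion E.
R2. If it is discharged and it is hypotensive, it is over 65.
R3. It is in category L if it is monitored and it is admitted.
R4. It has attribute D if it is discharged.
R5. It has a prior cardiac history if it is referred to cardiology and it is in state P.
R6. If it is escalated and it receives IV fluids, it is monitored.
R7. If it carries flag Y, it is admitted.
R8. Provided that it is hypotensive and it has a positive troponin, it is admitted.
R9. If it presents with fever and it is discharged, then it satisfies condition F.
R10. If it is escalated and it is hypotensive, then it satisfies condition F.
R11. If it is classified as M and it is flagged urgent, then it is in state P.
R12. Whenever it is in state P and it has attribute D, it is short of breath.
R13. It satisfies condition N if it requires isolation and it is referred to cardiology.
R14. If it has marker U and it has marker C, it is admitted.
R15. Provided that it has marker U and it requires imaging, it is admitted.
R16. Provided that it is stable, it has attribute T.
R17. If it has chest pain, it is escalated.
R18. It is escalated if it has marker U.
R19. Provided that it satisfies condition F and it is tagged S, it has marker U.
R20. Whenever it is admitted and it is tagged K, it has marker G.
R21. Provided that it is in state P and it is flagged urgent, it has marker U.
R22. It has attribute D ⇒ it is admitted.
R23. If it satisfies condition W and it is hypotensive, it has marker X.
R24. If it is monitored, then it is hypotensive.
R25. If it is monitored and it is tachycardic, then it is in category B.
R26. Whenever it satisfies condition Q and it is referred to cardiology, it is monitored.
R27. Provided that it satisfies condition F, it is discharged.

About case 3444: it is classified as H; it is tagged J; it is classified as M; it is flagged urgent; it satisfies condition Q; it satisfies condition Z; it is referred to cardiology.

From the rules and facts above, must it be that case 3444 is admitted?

Yes

By R11 (it is classified as M, it is flagged urgent): it is in state P.
By R21 (it is in state P, it is flagged urgent): it has marker U.
By R26 (it satisfies condition Q, it is referred to cardiology): it is monitored.
By R18 (it has marker U): it is escalated.
By R24 (it is monitored): it is hypotensive.
By R10 (it is escalated, it is hypotensive): it satisfies condition F.
By R27 (it satisfies condition F): it is discharged.
By R4 (it is discharged): it has attribute D.
By R22 (it has attribute D): it is admitted.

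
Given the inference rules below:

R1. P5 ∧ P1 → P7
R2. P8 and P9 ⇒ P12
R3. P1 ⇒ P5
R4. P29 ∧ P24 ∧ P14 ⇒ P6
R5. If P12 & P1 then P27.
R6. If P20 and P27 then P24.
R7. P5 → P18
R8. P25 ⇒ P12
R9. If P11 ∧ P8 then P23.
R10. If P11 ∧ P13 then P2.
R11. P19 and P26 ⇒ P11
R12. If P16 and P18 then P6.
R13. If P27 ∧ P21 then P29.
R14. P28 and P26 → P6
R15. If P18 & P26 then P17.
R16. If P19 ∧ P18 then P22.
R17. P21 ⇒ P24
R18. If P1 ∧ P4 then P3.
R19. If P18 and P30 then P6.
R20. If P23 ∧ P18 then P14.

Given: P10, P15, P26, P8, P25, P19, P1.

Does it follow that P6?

No

Forward chaining from the given facts derives: P5, P18, P12, P11, P17, P22, P7, P27, P23, P14.
Rules concluding P6: R4 needs P29; R12 needs P16; R14 needs P28; R19 needs P30 — none of these are established.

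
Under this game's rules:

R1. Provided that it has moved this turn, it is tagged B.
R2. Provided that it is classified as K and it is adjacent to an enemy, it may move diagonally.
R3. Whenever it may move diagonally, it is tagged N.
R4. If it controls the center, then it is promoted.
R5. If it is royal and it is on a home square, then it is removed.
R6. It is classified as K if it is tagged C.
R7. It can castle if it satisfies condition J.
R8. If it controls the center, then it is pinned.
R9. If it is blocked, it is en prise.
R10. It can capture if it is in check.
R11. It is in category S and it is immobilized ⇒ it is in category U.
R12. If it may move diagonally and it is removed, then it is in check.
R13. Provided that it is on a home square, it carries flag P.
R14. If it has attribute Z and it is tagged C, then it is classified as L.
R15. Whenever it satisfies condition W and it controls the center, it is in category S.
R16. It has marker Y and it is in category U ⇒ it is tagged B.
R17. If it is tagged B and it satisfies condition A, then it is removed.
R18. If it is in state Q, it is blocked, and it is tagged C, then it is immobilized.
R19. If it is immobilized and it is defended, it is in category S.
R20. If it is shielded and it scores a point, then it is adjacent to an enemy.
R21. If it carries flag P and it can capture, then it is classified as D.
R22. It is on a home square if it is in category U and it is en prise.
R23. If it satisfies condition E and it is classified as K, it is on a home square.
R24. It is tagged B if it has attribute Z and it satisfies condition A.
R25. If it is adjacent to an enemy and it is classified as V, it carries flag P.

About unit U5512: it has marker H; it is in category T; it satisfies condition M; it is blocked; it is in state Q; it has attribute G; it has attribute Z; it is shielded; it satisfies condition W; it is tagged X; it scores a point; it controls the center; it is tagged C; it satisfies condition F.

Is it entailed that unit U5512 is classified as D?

Forward chaining from the given facts derives: is promoted, is classified as K, is pinned, is en prise, is classified as L, is in category S, is immobilized, is adjacent to an enemy, may move diagonally, is tagged N, is in category U, is on a home square, carries flag P.
The only rule concluding "it is classified as D" is R21, which needs "it can capture"; that is never established.

No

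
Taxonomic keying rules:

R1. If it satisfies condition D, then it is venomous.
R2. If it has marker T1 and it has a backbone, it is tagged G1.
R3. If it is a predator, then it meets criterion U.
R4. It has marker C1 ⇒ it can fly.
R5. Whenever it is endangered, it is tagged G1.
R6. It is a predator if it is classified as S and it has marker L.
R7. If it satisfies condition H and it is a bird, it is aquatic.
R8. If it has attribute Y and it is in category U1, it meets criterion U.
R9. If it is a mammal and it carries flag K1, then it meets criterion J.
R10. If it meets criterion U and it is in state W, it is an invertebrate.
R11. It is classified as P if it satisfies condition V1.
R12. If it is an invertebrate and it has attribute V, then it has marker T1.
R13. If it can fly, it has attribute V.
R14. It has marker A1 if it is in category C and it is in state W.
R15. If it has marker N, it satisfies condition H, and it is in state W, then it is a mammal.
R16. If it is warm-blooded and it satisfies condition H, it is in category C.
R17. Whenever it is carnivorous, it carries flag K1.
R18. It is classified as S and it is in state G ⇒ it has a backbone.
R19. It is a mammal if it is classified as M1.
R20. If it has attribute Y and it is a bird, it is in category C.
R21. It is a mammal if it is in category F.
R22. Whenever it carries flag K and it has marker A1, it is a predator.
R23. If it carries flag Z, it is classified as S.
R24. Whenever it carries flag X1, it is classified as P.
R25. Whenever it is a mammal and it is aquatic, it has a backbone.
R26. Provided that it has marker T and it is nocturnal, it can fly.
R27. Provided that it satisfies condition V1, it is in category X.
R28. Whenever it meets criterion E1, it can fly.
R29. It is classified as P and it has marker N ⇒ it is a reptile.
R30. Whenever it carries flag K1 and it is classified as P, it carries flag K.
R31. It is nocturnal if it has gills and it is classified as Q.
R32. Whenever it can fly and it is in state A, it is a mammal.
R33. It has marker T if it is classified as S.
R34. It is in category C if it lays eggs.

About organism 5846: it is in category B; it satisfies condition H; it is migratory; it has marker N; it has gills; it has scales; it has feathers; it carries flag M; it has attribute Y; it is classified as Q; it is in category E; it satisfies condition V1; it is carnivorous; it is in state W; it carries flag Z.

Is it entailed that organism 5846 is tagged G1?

Forward chaining from the given facts derives: is classified as P, is a mammal, carries flag K1, is classified as S, is in category X, is a reptile, carries flag K, is nocturnal, has marker T, meets criterion J, can fly, has attribute V.
Rules concluding "it is tagged G1": R2 needs "it has marker T1"; R5 needs "it is endangered" — none of these are established.

No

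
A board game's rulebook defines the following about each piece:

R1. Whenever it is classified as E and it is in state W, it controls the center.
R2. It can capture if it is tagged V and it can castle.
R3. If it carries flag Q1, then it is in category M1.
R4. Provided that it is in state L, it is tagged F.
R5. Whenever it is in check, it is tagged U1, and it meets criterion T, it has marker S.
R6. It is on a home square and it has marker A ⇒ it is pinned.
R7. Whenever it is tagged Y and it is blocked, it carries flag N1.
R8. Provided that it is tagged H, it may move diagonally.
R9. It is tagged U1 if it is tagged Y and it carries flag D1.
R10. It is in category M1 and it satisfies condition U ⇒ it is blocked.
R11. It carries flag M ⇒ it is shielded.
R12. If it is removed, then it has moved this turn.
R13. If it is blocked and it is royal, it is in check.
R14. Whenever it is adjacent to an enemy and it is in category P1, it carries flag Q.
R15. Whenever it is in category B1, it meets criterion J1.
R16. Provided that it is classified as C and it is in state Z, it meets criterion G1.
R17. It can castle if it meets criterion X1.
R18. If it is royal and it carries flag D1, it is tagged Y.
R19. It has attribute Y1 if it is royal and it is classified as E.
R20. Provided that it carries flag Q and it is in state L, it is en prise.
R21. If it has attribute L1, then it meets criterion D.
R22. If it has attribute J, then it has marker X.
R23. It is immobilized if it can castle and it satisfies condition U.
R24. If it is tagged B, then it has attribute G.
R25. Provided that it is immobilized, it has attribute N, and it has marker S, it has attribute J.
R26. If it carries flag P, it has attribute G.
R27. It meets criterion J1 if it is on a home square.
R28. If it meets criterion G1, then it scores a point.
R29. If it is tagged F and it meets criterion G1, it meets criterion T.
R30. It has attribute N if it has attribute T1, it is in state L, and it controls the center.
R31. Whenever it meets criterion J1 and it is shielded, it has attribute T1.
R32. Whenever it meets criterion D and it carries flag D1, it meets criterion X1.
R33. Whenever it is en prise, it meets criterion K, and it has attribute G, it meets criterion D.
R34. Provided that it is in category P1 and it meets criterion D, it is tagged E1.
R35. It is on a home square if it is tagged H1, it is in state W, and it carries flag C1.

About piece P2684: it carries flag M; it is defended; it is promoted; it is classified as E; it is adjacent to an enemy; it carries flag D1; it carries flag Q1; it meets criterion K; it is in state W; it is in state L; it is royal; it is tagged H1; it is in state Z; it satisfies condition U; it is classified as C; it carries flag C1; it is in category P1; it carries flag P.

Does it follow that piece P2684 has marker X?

By R1 (it is classified as E, it is in state W): it controls the center.
By R3 (it carries flag Q1): it is in category M1.
By R4 (it is in state L): it is tagged F.
By R10 (it is in category M1, it satisfies condition U): it is blocked.
By R11 (it carries flag M): it is shielded.
By R13 (it is blocked, it is royal): it is in check.
By R14 (it is adjacent to an enemy, it is in category P1): it carries flag Q.
By R16 (it is classified as C, it is in state Z): it meets criterion G1.
By R18 (it is royal, it carries flag D1): it is tagged Y.
By R20 (it carries flag Q, it is in state L): it is en prise.
By R26 (it carries flag P): it has attribute G.
By R29 (it is tagged F, it meets criterion G1): it meets criterion T.
By R33 (it is en prise, it meets criterion K, it has attribute G): it meets criterion D.
By R35 (it is tagged H1, it is in state W, it carries flag C1): it is on a home square.
By R9 (it is tagged Y, it carries flag D1): it is tagged U1.
By R27 (it is on a home square): it meets criterion J1.
By R31 (it meets criterion J1, it is shielded): it has attribute T1.
By R32 (it meets criterion D, it carries flag D1): it meets criterion X1.
By R5 (it is in check, it is tagged U1, it meets criterion T): it has marker S.
By R17 (it meets criterion X1): it can castle.
By R23 (it can castle, it satisfies condition U): it is immobilized.
By R30 (it has attribute T1, it is in state L, it controls the center): it has attribute N.
By R25 (it is immobilized, it has attribute N, it has marker S): it has attribute J.
By R22 (it has attribute J): it has marker X.

Yes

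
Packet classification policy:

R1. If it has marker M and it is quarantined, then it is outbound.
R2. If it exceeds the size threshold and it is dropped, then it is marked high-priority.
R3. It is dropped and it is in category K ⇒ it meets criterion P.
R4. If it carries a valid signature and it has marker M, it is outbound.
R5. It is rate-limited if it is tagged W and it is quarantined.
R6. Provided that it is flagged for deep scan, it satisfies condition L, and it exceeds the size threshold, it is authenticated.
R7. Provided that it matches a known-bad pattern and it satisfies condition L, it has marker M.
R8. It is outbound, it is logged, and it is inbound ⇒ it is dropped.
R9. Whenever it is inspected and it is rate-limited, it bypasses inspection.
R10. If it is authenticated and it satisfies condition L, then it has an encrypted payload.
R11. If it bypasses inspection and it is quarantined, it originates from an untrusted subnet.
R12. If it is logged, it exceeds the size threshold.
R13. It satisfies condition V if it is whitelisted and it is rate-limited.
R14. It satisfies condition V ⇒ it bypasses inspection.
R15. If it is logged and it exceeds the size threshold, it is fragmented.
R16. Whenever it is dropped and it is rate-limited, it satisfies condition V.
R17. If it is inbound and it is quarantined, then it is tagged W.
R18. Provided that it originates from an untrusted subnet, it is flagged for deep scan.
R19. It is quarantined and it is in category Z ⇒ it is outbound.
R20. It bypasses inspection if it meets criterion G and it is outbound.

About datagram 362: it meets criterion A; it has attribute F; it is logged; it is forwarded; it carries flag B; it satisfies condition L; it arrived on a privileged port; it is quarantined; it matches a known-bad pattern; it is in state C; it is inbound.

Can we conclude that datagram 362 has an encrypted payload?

Yes

By R7 (it matches a known-bad pattern, it satisfies condition L): it has marker M.
By R12 (it is logged): it exceeds the size threshold.
By R17 (it is inbound, it is quarantined): it is tagged W.
By R1 (it has marker M, it is quarantined): it is outbound.
By R5 (it is tagged W, it is quarantined): it is rate-limited.
By R8 (it is outbound, it is logged, it is inbound): it is dropped.
By R16 (it is dropped, it is rate-limited): it satisfies condition V.
By R14 (it satisfies condition V): it bypasses inspection.
By R11 (it bypasses inspection, it is quarantined): it originates from an untrusted subnet.
By R18 (it originates from an untrusted subnet): it is flagged for deep scan.
By R6 (it is flagged for deep scan, it satisfies condition L, it exceeds the size threshold): it is authenticated.
By R10 (it is authenticated, it satisfies condition L): it has an encrypted payload.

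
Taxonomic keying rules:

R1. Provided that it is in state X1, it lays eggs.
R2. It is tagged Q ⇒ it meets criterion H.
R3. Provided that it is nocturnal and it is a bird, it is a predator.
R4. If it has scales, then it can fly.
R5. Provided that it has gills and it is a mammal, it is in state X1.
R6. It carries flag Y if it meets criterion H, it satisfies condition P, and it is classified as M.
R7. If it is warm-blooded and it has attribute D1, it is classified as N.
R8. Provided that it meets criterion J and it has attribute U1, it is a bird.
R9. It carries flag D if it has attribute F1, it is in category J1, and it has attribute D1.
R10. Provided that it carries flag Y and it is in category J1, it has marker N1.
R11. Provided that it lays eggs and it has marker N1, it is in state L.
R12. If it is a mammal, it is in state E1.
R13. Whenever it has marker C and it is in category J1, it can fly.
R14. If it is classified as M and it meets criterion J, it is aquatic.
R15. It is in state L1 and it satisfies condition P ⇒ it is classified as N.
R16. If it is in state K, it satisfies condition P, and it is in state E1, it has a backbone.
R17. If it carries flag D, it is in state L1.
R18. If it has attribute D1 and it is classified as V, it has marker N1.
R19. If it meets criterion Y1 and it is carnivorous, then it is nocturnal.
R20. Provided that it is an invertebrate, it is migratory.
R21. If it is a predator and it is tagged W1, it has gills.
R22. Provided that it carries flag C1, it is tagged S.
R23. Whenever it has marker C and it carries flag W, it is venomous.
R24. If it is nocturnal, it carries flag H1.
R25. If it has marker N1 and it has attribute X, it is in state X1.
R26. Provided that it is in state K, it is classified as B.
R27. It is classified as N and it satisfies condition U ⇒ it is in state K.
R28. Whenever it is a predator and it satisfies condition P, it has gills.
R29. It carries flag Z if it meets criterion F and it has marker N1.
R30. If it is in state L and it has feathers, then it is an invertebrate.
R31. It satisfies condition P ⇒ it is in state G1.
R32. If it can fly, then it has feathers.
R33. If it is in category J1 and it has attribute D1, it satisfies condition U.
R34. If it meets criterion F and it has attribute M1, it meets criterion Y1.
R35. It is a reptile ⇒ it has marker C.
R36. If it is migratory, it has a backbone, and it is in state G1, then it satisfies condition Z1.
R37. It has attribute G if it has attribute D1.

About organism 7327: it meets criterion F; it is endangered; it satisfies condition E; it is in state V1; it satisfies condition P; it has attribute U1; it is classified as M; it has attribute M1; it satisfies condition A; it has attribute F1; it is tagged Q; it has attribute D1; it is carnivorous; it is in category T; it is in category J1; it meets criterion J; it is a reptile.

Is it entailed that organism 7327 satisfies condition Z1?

No

Forward chaining from the given facts derives: meets criterion H, carries flag Y, is a bird, carries flag D, has marker N1, is aquatic, is in state L1, carries flag Z, is in state G1, satisfies condition U, meets criterion Y1, has marker C, has attribute G, can fly, is classified as N, is nocturnal, carries flag H1, is in state K, has feathers, is a predator, is classified as B, has gills.
The only rule concluding "it satisfies condition Z1" is R36, which needs "it is migratory"; that is never established.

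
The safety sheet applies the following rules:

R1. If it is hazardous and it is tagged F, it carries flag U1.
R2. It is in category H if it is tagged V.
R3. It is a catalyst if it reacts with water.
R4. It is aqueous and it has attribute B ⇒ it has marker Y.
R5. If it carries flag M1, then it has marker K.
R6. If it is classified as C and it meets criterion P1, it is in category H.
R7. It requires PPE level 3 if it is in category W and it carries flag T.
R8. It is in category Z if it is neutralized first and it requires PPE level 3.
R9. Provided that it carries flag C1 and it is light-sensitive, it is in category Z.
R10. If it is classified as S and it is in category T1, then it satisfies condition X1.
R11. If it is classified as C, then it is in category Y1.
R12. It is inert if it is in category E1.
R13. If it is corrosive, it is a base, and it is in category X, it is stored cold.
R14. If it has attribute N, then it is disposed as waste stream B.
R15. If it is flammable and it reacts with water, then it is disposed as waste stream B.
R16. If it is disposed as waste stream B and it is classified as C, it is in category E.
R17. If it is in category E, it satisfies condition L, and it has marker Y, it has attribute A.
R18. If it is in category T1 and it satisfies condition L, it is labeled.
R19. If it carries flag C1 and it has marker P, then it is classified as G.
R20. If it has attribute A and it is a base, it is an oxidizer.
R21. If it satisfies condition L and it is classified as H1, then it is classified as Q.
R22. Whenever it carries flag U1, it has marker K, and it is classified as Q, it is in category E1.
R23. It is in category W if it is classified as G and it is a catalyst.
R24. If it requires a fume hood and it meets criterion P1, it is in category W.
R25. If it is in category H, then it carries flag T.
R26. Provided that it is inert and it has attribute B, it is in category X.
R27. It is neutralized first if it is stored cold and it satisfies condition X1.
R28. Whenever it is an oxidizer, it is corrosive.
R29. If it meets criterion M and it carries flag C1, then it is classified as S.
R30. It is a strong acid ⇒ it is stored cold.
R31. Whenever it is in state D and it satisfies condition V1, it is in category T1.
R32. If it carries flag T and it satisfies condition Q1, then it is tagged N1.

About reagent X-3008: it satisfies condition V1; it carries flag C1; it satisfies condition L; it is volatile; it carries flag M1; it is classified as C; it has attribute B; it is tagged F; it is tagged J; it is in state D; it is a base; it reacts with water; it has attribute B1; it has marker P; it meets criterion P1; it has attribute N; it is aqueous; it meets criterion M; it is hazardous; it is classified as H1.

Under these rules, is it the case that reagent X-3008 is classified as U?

No

Forward chaining from the given facts derives: carries flag U1, is a catalyst, has marker Y, has marker K, is in category H, is in category Y1, is disposed as waste stream B, is in category E, has attribute A, is classified as G, is an oxidizer, is classified as Q, is in category E1, is in category W, carries flag T, is corrosive, is classified as S, is in category T1, requires PPE level 3, satisfies condition X1, is inert, is labeled, is in category X, is stored cold, is neutralized first, is in category Z.
No rule has "it is classified as U" as its conclusion, and it is not among the given facts.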